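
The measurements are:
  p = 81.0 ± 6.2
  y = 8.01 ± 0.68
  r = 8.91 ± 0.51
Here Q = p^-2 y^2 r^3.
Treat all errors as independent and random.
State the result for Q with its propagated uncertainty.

6.92 ± 1.98

Relative error in a monomial: (δQ/Q)² = Σ (nᵢ · δxᵢ/xᵢ)².
  (-2·δp/p)² = (-2×0.0765)² = 0.0234;  (2·δy/y)² = (2×0.0849)² = 0.0288;  (3·δr/r)² = (3×0.0572)² = 0.0295
δQ/Q = √(0.0818) = 0.286
Q = 6.92, so δQ = 0.286 × 6.92 = 1.98.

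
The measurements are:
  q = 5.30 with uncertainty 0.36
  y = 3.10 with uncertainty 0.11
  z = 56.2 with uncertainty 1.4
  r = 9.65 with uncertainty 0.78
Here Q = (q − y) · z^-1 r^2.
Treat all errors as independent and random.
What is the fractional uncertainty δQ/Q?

Let u = q − y = 2.20. δu = √(δq² + δy²) = √(0.130 + 0.0121) = 0.376, so δu/u = 0.171.
Q is then a monomial in u, z, r:
δQ/Q = √((δu/u)² + (-1·δz/z)² + (2·δr/r)²) = √(0.0293 + 0.000621 + 0.0261) = 0.237

0.237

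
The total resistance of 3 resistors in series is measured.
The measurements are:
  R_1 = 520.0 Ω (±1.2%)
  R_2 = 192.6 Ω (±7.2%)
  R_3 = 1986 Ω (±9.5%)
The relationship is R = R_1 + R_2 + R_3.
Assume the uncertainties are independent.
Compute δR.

Absolute uncertainties add in quadrature for a linear combination:
  (δR_1)² = 38.9;  (δR_2)² = 192;  (δR_3)² = 35600
δR = √(35800) = 189 Ω

189 Ω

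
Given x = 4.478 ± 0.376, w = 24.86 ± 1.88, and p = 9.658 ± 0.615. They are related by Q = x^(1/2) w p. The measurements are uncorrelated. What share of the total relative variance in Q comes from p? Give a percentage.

35.1%

(δQ/Q)² = (½·δx/x)² + (1·δw/w)² + (1·δp/p)²
  x term: (0.5×0.0840)² = 0.00176
  w term: (1×0.0756)² = 0.00572
  p term: (1×0.0637)² = 0.00405
Total = 0.0115. Share from p = 0.00405/0.0115 = 0.351.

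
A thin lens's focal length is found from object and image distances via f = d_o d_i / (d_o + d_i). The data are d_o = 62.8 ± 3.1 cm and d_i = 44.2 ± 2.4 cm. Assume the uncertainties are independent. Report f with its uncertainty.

25.9 ± 0.981 cm

∂f/∂d_o = (d_i/(d_o+d_i))² = 0.171;  ∂f/∂d_i = (d_o/(d_o+d_i))² = 0.344
δf = √((∂f/∂d_o · δd_o)² + (∂f/∂d_i · δd_i)²) = √(0.280 + 0.683) = 0.981 cm
f = 25.9 cm.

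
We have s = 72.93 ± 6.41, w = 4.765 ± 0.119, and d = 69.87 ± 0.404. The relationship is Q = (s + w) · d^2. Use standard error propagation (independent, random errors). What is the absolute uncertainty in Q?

31600

Let u = s + w = 77.70. δu = √(δs² + δw²) = √(41.1 + 0.0142) = 6.41, so δu/u = 0.0825.
Q is then a monomial in u, d:
δQ/Q = √((δu/u)² + (2·δd/d)²) = √(0.00681 + 0.000134) = 0.0833
Q = 379300, so δQ = 0.0833 × 379300 = 31600.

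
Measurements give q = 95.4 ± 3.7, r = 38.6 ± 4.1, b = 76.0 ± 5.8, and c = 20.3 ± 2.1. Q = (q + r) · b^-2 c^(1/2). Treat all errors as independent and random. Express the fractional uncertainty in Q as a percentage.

Let u = q + r = 134. δu = √(δq² + δr²) = √(13.7 + 16.8) = 5.52, so δu/u = 0.0412.
Q is then a monomial in u, b, c:
δQ/Q = √((δu/u)² + (-2·δb/b)² + (½·δc/c)²) = √(0.00170 + 0.0233 + 0.00268) = 0.166

16.6%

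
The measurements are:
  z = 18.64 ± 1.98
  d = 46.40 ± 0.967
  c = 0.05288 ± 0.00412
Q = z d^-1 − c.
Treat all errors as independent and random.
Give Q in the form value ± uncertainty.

0.3488 ± 0.0437

Let p = z·d^-1 = 0.4017. δp/p = √((1·δz/z)² + (-1·δd/d)²) = √(0.0113 + 0.000434) = 0.108, so δp = 0.0435.
Q = p − c: δQ = √(δp² + δc²) = √(0.00189 + 1.7e-05) = 0.0437
Q = 0.3488.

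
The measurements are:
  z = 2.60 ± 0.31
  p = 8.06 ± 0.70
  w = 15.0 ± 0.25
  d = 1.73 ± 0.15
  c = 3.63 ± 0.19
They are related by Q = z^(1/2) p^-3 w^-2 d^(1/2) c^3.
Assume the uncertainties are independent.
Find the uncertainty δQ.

For a monomial Q ∝ z^(1/2), p^-3, w^-2, d^(1/2), c^3, fractional errors add in quadrature:
  (½·δz/z)² = (0.5×0.119)² = 0.00355;  (-3·δp/p)² = (-3×0.0868)² = 0.0679;  (-2·δw/w)² = (-2×0.0167)² = 0.00111;  (½·δd/d)² = (0.5×0.0867)² = 0.00188;  (3·δc/c)² = (3×0.0523)² = 0.0247
δQ/Q = √(0.0991) = 0.315
Q = 0.000861, so δQ = 0.315 × 0.000861 = 0.000271.

0.000271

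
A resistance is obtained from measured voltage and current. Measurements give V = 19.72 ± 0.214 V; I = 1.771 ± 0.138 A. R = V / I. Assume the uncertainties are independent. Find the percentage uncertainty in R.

7.87%

Relative error in a monomial: (δR/R)² = Σ (nᵢ · δxᵢ/xᵢ)².
  (1·δV/V)² = (1×0.0109)² = 0.000118;  (-1·δI/I)² = (-1×0.0779)² = 0.00607
δR/R = √(0.00619) = 0.0787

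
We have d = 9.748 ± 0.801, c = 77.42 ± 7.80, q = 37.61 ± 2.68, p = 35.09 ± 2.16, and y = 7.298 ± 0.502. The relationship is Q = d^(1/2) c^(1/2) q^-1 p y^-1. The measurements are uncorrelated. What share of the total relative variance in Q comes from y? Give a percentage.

26.5%

(δQ/Q)² = (½·δd/d)² + (½·δc/c)² + (-1·δq/q)² + (1·δp/p)² + (-1·δy/y)²
  d term: (0.5×0.0822)² = 0.00169
  c term: (0.5×0.101)² = 0.00254
  q term: (-1×0.0713)² = 0.00508
  p term: (1×0.0616)² = 0.00379
  y term: (-1×0.0688)² = 0.00473
Total = 0.0178. Share from y = 0.00473/0.0178 = 0.265.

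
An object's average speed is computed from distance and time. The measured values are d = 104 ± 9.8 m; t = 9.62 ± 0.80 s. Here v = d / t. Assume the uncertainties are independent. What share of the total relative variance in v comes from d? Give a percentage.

(δv/v)² = (1·δd/d)² + (-1·δt/t)²
  d term: (1×0.0942)² = 0.00888
  t term: (-1×0.0832)² = 0.00692
Total = 0.0158. Share from d = 0.00888/0.0158 = 0.562.

56.2%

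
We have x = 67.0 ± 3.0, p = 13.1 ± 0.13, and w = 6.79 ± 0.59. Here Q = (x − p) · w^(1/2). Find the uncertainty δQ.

Let u = x − p = 53.9. δu = √(δx² + δp²) = √(9.00 + 0.0169) = 3.00, so δu/u = 0.0557.
Q is then a monomial in u, w:
δQ/Q = √((δu/u)² + (½·δw/w)²) = √(0.00310 + 0.00189) = 0.0706
Q = 140, so δQ = 0.0706 × 140 = 9.92.

9.92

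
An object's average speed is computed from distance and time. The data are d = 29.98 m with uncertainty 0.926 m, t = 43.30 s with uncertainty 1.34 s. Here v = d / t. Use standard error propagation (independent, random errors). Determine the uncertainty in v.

0.0303 m/s

Each factor contributes (exponent × relative error)² to (δv/v)²:
  (1·δd/d)² = (1×0.0309)² = 0.000954;  (-1·δt/t)² = (-1×0.0309)² = 0.000958
δv/v = √(0.00191) = 0.0437
v = 0.6924 m/s, so δv = 0.0437 × 0.6924 = 0.0303 m/s.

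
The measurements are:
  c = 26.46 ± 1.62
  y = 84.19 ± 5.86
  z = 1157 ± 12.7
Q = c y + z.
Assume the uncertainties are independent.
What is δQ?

Let p = c·y = 2228. δp/p = √((1·δc/c)² + (1·δy/y)²) = √(0.00375 + 0.00484) = 0.0927, so δp = 207.
Q = p + z: δQ = √(δp² + δz²) = √(42600 + 161) = 207

207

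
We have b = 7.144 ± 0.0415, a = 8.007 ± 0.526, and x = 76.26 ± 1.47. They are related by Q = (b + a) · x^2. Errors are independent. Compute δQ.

4580

Let u = b + a = 15.15. δu = √(δb² + δa²) = √(0.00172 + 0.277) = 0.528, so δu/u = 0.0348.
Q is then a monomial in u, x:
δQ/Q = √((δu/u)² + (2·δx/x)²) = √(0.00121 + 0.00149) = 0.0520
Q = 88110, so δQ = 0.0520 × 88110 = 4580.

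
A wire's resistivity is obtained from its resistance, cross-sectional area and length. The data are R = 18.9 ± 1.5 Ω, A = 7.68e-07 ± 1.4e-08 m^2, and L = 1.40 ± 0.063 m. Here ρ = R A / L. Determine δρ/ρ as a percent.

ρ is a product of powers, so relative uncertainties combine in quadrature:
  (1·δR/R)² = (1×0.0794)² = 0.00630;  (1·δA/A)² = (1×0.0182)² = 0.000332;  (-1·δL/L)² = (-1×0.0450)² = 0.00203
δρ/ρ = √(0.00866) = 0.0930

9.30%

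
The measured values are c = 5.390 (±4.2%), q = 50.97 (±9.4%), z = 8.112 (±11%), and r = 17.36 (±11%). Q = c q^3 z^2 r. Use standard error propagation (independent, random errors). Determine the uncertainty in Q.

3.07e+08

Q is a product of powers, so relative uncertainties combine in quadrature:
  (1·δc/c)² = (1×0.0420)² = 0.00176;  (3·δq/q)² = (3×0.0940)² = 0.0795;  (2·δz/z)² = (2×0.110)² = 0.0484;  (1·δr/r)² = (1×0.110)² = 0.0121
δQ/Q = √(0.142) = 0.377
Q = 8.153e+08, so δQ = 0.377 × 8.153e+08 = 3.07e+08.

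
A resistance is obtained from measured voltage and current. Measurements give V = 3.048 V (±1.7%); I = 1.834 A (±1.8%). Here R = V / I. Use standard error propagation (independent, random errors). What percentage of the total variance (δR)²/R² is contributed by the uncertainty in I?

(δR/R)² = (1·δV/V)² + (-1·δI/I)²
  V term: (1×0.0170)² = 0.000289
  I term: (-1×0.0180)² = 0.000324
Total = 0.000613. Share from I = 0.000324/0.000613 = 0.529.

52.9%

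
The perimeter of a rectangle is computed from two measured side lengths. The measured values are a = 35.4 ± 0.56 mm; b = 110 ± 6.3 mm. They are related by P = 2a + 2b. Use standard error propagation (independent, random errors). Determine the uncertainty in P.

For a sum/difference, combine absolute errors in quadrature:
  (2·δa)² = 1.25;  (2·δb)² = 159
δP = √(160) = 12.6 mm

12.6 mm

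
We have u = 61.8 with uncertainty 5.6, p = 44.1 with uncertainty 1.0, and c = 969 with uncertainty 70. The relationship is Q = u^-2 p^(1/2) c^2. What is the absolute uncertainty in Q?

For a monomial Q ∝ u^-2, p^(1/2), c^2, fractional errors add in quadrature:
  (-2·δu/u)² = (-2×0.0906)² = 0.0328;  (½·δp/p)² = (0.5×0.0227)² = 0.000129;  (2·δc/c)² = (2×0.0722)² = 0.0209
δQ/Q = √(0.0538) = 0.232
Q = 1630, so δQ = 0.232 × 1630 = 379.

379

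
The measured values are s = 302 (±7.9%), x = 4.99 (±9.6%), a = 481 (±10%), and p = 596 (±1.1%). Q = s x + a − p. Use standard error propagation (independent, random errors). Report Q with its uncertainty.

Let w = s·x = 1510. δw/w = √((1·δs/s)² + (1·δx/x)²) = √(0.00624 + 0.00922) = 0.124, so δw = 187.
Q = w + a − p: δQ = √(δw² + δa² + δp²) = √(35100 + 2310 + 43.0) = 194
Q = 1390.

1390 ± 194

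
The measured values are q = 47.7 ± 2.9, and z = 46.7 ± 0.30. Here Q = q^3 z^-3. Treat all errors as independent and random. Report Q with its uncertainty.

For a monomial Q ∝ q^3, z^-3, fractional errors add in quadrature:
  (3·δq/q)² = (3×0.0608)² = 0.0333;  (-3·δz/z)² = (-3×0.00642)² = 0.000371
δQ/Q = √(0.0336) = 0.183
Q = 1.07, so δQ = 0.183 × 1.07 = 0.195.

1.07 ± 0.195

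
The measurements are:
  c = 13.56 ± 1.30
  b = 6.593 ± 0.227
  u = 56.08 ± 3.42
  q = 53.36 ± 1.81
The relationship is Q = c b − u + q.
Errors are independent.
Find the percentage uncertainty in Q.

Let p = c·b = 89.40. δp/p = √((1·δc/c)² + (1·δb/b)²) = √(0.00919 + 0.00119) = 0.102, so δp = 9.11.
Q = p − u + q: δQ = √(δp² + δu² + δq²) = √(82.9 + 11.7 + 3.28) = 9.89
Q = 86.68, so δQ/Q = 9.89/86.68 = 0.114.

11.4%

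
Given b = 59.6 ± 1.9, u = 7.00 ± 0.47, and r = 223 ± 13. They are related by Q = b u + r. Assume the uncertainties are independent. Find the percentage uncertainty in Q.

Let p = b·u = 417. δp/p = √((1·δb/b)² + (1·δu/u)²) = √(0.00102 + 0.00451) = 0.0743, so δp = 31.0.
Q = p + r: δQ = √(δp² + δr²) = √(962 + 169) = 33.6
Q = 640, so δQ/Q = 33.6/640 = 0.0525.

5.25%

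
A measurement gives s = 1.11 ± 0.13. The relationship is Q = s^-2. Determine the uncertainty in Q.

Q ∝ s^-2, so δQ/Q = |-2| · δs/s = 2 × 0.117 = 0.234.
Q = 0.812, so δQ = 0.234 × 0.812 = 0.190.

0.190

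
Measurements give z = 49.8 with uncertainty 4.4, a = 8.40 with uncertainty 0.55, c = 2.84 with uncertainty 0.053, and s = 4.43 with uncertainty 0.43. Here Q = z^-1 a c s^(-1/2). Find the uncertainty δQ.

Since Q is a product/quotient, work with relative uncertainties:
  (-1·δz/z)² = (-1×0.0884)² = 0.00781;  (1·δa/a)² = (1×0.0655)² = 0.00429;  (1·δc/c)² = (1×0.0187)² = 0.000348;  (−½·δs/s)² = (-0.5×0.0971)² = 0.00236
δQ/Q = √(0.0148) = 0.122
Q = 0.228, so δQ = 0.122 × 0.228 = 0.0277.

0.0277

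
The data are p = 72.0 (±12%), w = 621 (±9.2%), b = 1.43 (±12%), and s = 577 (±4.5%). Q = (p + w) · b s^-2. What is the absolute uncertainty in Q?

Let u = p + w = 693. δu = √(δp² + δw²) = √(74.6 + 3260) = 57.8, so δu/u = 0.0834.
Q is then a monomial in u, b, s:
δQ/Q = √((δu/u)² + (1·δb/b)² + (-2·δs/s)²) = √(0.00695 + 0.0144 + 0.00810) = 0.172
Q = 0.00298, so δQ = 0.172 × 0.00298 = 0.000511.

0.000511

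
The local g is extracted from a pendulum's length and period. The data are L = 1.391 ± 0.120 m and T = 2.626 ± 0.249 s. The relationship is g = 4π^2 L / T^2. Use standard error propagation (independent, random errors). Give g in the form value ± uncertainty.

Relative error in a monomial: (δg/g)² = Σ (nᵢ · δxᵢ/xᵢ)².
  (1·δL/L)² = (1×0.0863)² = 0.00744;  (-2·δT/T)² = (-2×0.0948)² = 0.0360
δg/g = √(0.0434) = 0.208
g = 7.963 m/s^2, so δg = 0.208 × 7.963 = 1.66 m/s^2.

7.963 ± 1.66 m/s^2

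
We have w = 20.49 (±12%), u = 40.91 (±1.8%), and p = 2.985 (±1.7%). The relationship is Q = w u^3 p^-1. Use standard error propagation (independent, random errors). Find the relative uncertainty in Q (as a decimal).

0.133

Relative error in a monomial: (δQ/Q)² = Σ (nᵢ · δxᵢ/xᵢ)².
  (1·δw/w)² = (1×0.120)² = 0.0144;  (3·δu/u)² = (3×0.0180)² = 0.00292;  (-1·δp/p)² = (-1×0.0170)² = 0.000289
δQ/Q = √(0.0176) = 0.133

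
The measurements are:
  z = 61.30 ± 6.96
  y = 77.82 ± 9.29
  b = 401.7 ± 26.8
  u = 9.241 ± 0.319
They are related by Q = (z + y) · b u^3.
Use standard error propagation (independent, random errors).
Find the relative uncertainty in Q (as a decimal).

Let w = z + y = 139.1. δw = √(δz² + δy²) = √(48.4 + 86.3) = 11.6, so δw/w = 0.0834.
Q is then a monomial in w, b, u:
δQ/Q = √((δw/w)² + (1·δb/b)² + (3·δu/u)²) = √(0.00696 + 0.00445 + 0.0107) = 0.149

0.149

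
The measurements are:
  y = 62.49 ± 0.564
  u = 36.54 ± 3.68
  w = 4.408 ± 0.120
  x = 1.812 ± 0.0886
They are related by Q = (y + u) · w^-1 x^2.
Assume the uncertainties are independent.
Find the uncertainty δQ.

Let h = y + u = 99.03. δh = √(δy² + δu²) = √(0.318 + 13.5) = 3.72, so δh/h = 0.0376.
Q is then a monomial in h, w, x:
δQ/Q = √((δh/h)² + (-1·δw/w)² + (2·δx/x)²) = √(0.00141 + 0.000741 + 0.00956) = 0.108
Q = 73.76, so δQ = 0.108 × 73.76 = 7.98.

7.98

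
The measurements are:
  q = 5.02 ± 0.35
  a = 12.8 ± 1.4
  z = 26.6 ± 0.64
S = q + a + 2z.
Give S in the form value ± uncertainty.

71.0 ± 1.93

Absolute uncertainties add in quadrature for a linear combination:
  (δq)² = 0.122;  (δa)² = 1.96;  (2·δz)² = 1.64
δS = √(3.72) = 1.93
S = 71.0.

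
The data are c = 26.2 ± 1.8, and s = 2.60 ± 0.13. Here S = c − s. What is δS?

1.80

Absolute uncertainties add in quadrature for a linear combination:
  (δc)² = 3.24;  (δs)² = 0.0169
δS = √(3.26) = 1.80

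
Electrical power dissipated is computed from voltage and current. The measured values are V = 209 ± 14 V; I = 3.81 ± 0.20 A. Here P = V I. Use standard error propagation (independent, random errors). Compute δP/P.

0.0851

Products/powers → add relative errors in quadrature, weighted by exponent:
  (1·δV/V)² = (1×0.0670)² = 0.00449;  (1·δI/I)² = (1×0.0525)² = 0.00276
δP/P = √(0.00724) = 0.0851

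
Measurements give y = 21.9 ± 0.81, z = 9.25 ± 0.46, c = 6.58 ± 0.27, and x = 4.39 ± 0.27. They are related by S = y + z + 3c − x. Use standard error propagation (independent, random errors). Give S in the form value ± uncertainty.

46.5 ± 1.26

For a sum/difference, combine absolute errors in quadrature:
  (δy)² = 0.656;  (δz)² = 0.212;  (3·δc)² = 0.656;  (δx)² = 0.0729
δS = √(1.60) = 1.26
S = 46.5.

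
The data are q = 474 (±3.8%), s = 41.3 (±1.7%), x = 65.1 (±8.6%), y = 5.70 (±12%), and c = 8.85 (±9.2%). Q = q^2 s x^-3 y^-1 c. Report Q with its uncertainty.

For a monomial Q ∝ q^2, s, x^-3, y^-1, c, fractional errors add in quadrature:
  (2·δq/q)² = (2×0.0380)² = 0.00578;  (1·δs/s)² = (1×0.0170)² = 0.000289;  (-3·δx/x)² = (-3×0.0860)² = 0.0666;  (-1·δy/y)² = (-1×0.120)² = 0.0144;  (1·δc/c)² = (1×0.0920)² = 0.00846
δQ/Q = √(0.0955) = 0.309
Q = 52.2, so δQ = 0.309 × 52.2 = 16.1.

52.2 ± 16.1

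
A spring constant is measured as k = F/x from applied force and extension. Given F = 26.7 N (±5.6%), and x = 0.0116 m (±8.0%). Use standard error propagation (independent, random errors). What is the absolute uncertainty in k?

225 N/m

Since k is a product/quotient, work with relative uncertainties:
  (1·δF/F)² = (1×0.0560)² = 0.00314;  (-1·δx/x)² = (-1×0.0800)² = 0.00640
δk/k = √(0.00954) = 0.0977
k = 2300 N/m, so δk = 0.0977 × 2300 = 225 N/m.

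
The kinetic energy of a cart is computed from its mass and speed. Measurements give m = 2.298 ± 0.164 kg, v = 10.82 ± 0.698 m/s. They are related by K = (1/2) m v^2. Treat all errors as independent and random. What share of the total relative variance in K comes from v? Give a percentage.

76.6%

(δK/K)² = (1·δm/m)² + (2·δv/v)²
  m term: (1×0.0714)² = 0.00509
  v term: (2×0.0645)² = 0.0166
Total = 0.0217. Share from v = 0.0166/0.0217 = 0.766.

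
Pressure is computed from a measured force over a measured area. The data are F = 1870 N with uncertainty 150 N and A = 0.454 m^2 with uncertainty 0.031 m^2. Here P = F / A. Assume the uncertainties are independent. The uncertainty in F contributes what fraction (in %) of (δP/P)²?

58.0%

(δP/P)² = (1·δF/F)² + (-1·δA/A)²
  F term: (1×0.0802)² = 0.00643
  A term: (-1×0.0683)² = 0.00466
Total = 0.0111. Share from F = 0.00643/0.0111 = 0.580.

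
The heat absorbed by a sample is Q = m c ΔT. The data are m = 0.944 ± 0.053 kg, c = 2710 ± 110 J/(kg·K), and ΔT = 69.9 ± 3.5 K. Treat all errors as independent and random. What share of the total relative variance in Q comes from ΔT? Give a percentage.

34.3%

(δQ/Q)² = (1·δm/m)² + (1·δc/c)² + (1·δΔT/ΔT)²
  m term: (1×0.0561)² = 0.00315
  c term: (1×0.0406)² = 0.00165
  ΔT term: (1×0.0501)² = 0.00251
Total = 0.00731. Share from ΔT = 0.00251/0.00731 = 0.343.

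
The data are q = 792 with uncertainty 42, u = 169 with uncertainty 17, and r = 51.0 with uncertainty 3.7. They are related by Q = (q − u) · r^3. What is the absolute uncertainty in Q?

1.9e+07

Let w = q − u = 623. δw = √(δq² + δu²) = √(1760 + 289) = 45.3, so δw/w = 0.0727.
Q is then a monomial in w, r:
δQ/Q = √((δw/w)² + (3·δr/r)²) = √(0.00529 + 0.0474) = 0.229
Q = 8.26e+07, so δQ = 0.229 × 8.26e+07 = 1.9e+07.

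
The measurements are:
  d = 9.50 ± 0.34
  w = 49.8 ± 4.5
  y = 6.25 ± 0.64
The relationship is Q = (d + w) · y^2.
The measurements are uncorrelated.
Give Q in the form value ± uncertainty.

Let u = d + w = 59.3. δu = √(δd² + δw²) = √(0.116 + 20.2) = 4.51, so δu/u = 0.0761.
Q is then a monomial in u, y:
δQ/Q = √((δu/u)² + (2·δy/y)²) = √(0.00579 + 0.0419) = 0.218
Q = 2320, so δQ = 0.218 × 2320 = 506.

2320 ± 506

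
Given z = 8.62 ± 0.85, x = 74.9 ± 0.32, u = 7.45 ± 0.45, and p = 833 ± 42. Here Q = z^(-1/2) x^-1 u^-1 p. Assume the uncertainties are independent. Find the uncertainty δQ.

Relative error in a monomial: (δQ/Q)² = Σ (nᵢ · δxᵢ/xᵢ)².
  (−½·δz/z)² = (-0.5×0.0986)² = 0.00243;  (-1·δx/x)² = (-1×0.00427)² = 1.83e-05;  (-1·δu/u)² = (-1×0.0604)² = 0.00365;  (1·δp/p)² = (1×0.0504)² = 0.00254
δQ/Q = √(0.00864) = 0.0930
Q = 0.508, so δQ = 0.0930 × 0.508 = 0.0473.

0.0473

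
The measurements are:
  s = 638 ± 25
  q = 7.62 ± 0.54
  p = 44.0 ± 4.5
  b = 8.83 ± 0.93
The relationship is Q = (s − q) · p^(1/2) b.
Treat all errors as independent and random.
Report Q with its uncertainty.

Let u = s − q = 630. δu = √(δs² + δq²) = √(625 + 0.292) = 25.0, so δu/u = 0.0397.
Q is then a monomial in u, p, b:
δQ/Q = √((δu/u)² + (½·δp/p)² + (1·δb/b)²) = √(0.00157 + 0.00261 + 0.0111) = 0.124
Q = 36900, so δQ = 0.124 × 36900 = 4560.

36900 ± 4560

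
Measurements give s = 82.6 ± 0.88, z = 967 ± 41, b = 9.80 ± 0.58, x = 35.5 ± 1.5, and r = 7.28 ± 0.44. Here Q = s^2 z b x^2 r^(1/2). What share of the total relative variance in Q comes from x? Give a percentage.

51.7%

(δQ/Q)² = (2·δs/s)² + (1·δz/z)² + (1·δb/b)² + (2·δx/x)² + (½·δr/r)²
  s term: (2×0.0107)² = 0.000454
  z term: (1×0.0424)² = 0.00180
  b term: (1×0.0592)² = 0.00350
  x term: (2×0.0423)² = 0.00714
  r term: (0.5×0.0604)² = 0.000913
Total = 0.0138. Share from x = 0.00714/0.0138 = 0.517.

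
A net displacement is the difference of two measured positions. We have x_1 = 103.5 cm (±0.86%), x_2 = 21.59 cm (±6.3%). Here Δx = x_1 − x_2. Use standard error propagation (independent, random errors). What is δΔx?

1.63 cm

Each term contributes (cᵢ δxᵢ)² to (δΔx)²:
  (δx_1)² = 0.792;  (δx_2)² = 1.85
δΔx = √(2.64) = 1.63 cm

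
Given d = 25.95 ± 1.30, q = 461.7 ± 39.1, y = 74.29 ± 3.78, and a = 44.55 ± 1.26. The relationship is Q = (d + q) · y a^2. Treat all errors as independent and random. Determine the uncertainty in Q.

Let u = d + q = 487.6. δu = √(δd² + δq²) = √(1.69 + 1530) = 39.1, so δu/u = 0.0802.
Q is then a monomial in u, y, a:
δQ/Q = √((δu/u)² + (1·δy/y)² + (2·δa/a)²) = √(0.00644 + 0.00259 + 0.00320) = 0.111
Q = 7.19e+07, so δQ = 0.111 × 7.19e+07 = 7.95e+06.

7.95e+06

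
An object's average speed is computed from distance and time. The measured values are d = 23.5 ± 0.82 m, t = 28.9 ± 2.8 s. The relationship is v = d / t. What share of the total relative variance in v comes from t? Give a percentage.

(δv/v)² = (1·δd/d)² + (-1·δt/t)²
  d term: (1×0.0349)² = 0.00122
  t term: (-1×0.0969)² = 0.00939
Total = 0.0106. Share from t = 0.00939/0.0106 = 0.885.

88.5%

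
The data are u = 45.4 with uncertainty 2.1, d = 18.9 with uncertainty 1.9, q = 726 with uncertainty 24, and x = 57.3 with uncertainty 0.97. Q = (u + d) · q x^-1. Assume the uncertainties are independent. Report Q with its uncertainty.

815 ± 46.9

Let w = u + d = 64.3. δw = √(δu² + δd²) = √(4.41 + 3.61) = 2.83, so δw/w = 0.0440.
Q is then a monomial in w, q, x:
δQ/Q = √((δw/w)² + (1·δq/q)² + (-1·δx/x)²) = √(0.00194 + 0.00109 + 0.000287) = 0.0576
Q = 815, so δQ = 0.0576 × 815 = 46.9.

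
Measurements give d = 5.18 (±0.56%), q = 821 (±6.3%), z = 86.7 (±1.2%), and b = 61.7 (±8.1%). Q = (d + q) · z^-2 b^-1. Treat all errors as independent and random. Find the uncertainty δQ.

Let u = d + q = 826. δu = √(δd² + δq²) = √(0.000841 + 2680) = 51.7, so δu/u = 0.0626.
Q is then a monomial in u, z, b:
δQ/Q = √((δu/u)² + (-2·δz/z)² + (-1·δb/b)²) = √(0.00392 + 0.000576 + 0.00656) = 0.105
Q = 0.00178, so δQ = 0.105 × 0.00178 = 0.000187.

0.000187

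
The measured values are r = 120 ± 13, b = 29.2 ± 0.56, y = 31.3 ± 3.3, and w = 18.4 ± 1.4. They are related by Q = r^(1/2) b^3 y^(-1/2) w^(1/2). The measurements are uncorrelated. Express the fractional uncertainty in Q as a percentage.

Q is a product of powers, so relative uncertainties combine in quadrature:
  (½·δr/r)² = (0.5×0.108)² = 0.00293;  (3·δb/b)² = (3×0.0192)² = 0.00331;  (−½·δy/y)² = (-0.5×0.105)² = 0.00278;  (½·δw/w)² = (0.5×0.0761)² = 0.00145
δQ/Q = √(0.0105) = 0.102

10.2%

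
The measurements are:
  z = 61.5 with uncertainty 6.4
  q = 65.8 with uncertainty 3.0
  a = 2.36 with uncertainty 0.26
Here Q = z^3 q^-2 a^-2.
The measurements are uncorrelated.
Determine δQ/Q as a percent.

39.3%

Each factor contributes (exponent × relative error)² to (δQ/Q)²:
  (3·δz/z)² = (3×0.104)² = 0.0975;  (-2·δq/q)² = (-2×0.0456)² = 0.00831;  (-2·δa/a)² = (-2×0.110)² = 0.0485
δQ/Q = √(0.154) = 0.393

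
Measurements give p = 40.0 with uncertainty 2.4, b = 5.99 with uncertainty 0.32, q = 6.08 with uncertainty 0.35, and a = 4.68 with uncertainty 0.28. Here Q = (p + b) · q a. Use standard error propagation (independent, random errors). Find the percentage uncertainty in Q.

9.83%

Let u = p + b = 46.0. δu = √(δp² + δb²) = √(5.76 + 0.102) = 2.42, so δu/u = 0.0526.
Q is then a monomial in u, q, a:
δQ/Q = √((δu/u)² + (1·δq/q)² + (1·δa/a)²) = √(0.00277 + 0.00331 + 0.00358) = 0.0983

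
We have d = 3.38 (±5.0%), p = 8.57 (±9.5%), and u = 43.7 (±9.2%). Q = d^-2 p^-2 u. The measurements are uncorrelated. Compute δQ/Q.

0.234

Products/powers → add relative errors in quadrature, weighted by exponent:
  (-2·δd/d)² = (-2×0.0500)² = 0.0100;  (-2·δp/p)² = (-2×0.0950)² = 0.0361;  (1·δu/u)² = (1×0.0920)² = 0.00846
δQ/Q = √(0.0546) = 0.234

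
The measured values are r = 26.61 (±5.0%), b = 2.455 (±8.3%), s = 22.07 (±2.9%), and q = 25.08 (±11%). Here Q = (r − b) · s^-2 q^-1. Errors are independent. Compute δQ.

0.000269

Let u = r − b = 24.16. δu = √(δr² + δb²) = √(1.77 + 0.0415) = 1.35, so δu/u = 0.0557.
Q is then a monomial in u, s, q:
δQ/Q = √((δu/u)² + (-2·δs/s)² + (-1·δq/q)²) = √(0.00311 + 0.00336 + 0.0121) = 0.136
Q = 0.001977, so δQ = 0.136 × 0.001977 = 0.000269.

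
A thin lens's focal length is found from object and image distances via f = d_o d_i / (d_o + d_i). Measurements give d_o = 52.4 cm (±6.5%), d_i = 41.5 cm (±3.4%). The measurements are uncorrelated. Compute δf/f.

0.0344

∂f/∂d_o = (d_i/(d_o+d_i))² = 0.195;  ∂f/∂d_i = (d_o/(d_o+d_i))² = 0.311
δf = √((∂f/∂d_o · δd_o)² + (∂f/∂d_i · δd_i)²) = √(0.443 + 0.193) = 0.797 cm
f = 23.2 cm, so δf/f = 0.797/23.2 = 0.0344.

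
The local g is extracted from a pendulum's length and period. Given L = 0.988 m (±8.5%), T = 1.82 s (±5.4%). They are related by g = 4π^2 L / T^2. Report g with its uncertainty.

11.8 ± 1.62 m/s^2

Products/powers → add relative errors in quadrature, weighted by exponent:
  (1·δL/L)² = (1×0.0850)² = 0.00723;  (-2·δT/T)² = (-2×0.0540)² = 0.0117
δg/g = √(0.0189) = 0.137
g = 11.8 m/s^2, so δg = 0.137 × 11.8 = 1.62 m/s^2.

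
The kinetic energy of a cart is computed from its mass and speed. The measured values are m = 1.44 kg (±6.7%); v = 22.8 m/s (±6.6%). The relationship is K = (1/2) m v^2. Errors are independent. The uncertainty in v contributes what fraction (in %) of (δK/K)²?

(δK/K)² = (1·δm/m)² + (2·δv/v)²
  m term: (1×0.0670)² = 0.00449
  v term: (2×0.0660)² = 0.0174
Total = 0.0219. Share from v = 0.0174/0.0219 = 0.795.

79.5%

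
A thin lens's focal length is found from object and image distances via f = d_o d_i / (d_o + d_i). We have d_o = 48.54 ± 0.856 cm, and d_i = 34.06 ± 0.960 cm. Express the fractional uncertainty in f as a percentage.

∂f/∂d_o = (d_i/(d_o+d_i))² = 0.170;  ∂f/∂d_i = (d_o/(d_o+d_i))² = 0.345
δf = √((∂f/∂d_o · δd_o)² + (∂f/∂d_i · δd_i)²) = √(0.0212 + 0.110) = 0.362 cm
f = 20.02 cm, so δf/f = 0.362/20.02 = 0.0181.

1.81%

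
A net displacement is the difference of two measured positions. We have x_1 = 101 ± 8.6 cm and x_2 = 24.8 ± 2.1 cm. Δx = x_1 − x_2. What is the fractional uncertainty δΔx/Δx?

Sums and differences: (δΔx)² = Σ (cᵢ δxᵢ)².
  (δx_1)² = 74.0;  (δx_2)² = 4.41
δΔx = √(78.4) = 8.85 cm
Δx = 76.2 cm, so δΔx/Δx = 8.85/76.2 = 0.116.

0.116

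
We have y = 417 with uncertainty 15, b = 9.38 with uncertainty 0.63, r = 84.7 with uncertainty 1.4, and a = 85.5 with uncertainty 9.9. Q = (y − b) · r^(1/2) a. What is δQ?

Let u = y − b = 408. δu = √(δy² + δb²) = √(225 + 0.397) = 15.0, so δu/u = 0.0368.
Q is then a monomial in u, r, a:
δQ/Q = √((δu/u)² + (½·δr/r)² + (1·δa/a)²) = √(0.00136 + 6.83e-05 + 0.0134) = 0.122
Q = 3.21e+05, so δQ = 0.122 × 3.21e+05 = 39100.

39100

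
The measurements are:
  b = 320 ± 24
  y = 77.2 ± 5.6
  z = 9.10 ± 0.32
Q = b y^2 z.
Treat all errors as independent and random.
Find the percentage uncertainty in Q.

16.7%

Q is a product of powers, so relative uncertainties combine in quadrature:
  (1·δb/b)² = (1×0.0750)² = 0.00562;  (2·δy/y)² = (2×0.0725)² = 0.0210;  (1·δz/z)² = (1×0.0352)² = 0.00124
δQ/Q = √(0.0279) = 0.167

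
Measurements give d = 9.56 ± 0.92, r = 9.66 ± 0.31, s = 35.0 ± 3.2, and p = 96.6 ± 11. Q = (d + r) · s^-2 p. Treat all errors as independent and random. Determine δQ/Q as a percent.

Let u = d + r = 19.2. δu = √(δd² + δr²) = √(0.846 + 0.0961) = 0.971, so δu/u = 0.0505.
Q is then a monomial in u, s, p:
δQ/Q = √((δu/u)² + (-2·δs/s)² + (1·δp/p)²) = √(0.00255 + 0.0334 + 0.0130) = 0.221

22.1%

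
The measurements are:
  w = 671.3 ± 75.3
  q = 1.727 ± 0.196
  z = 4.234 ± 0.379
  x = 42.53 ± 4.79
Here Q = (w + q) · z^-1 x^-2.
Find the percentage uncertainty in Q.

26.7%

Let u = w + q = 673.0. δu = √(δw² + δq²) = √(5670 + 0.0384) = 75.3, so δu/u = 0.112.
Q is then a monomial in u, z, x:
δQ/Q = √((δu/u)² + (-1·δz/z)² + (-2·δx/x)²) = √(0.0125 + 0.00801 + 0.0507) = 0.267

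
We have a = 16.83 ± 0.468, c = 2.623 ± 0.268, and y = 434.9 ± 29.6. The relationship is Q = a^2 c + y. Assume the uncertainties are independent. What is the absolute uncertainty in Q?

91.4

Let p = a^2·c = 743.0. δp/p = √((2·δa/a)² + (1·δc/c)²) = √(0.00309 + 0.0104) = 0.116, so δp = 86.4.
Q = p + y: δQ = √(δp² + δy²) = √(7470 + 876) = 91.4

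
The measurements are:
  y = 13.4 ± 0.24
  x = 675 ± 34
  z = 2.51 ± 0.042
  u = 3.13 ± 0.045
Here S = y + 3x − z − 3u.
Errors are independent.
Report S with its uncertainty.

2030 ± 102

Each term contributes (cᵢ δxᵢ)² to (δS)²:
  (δy)² = 0.0576;  (3·δx)² = 10400;  (δz)² = 0.00176;  (3·δu)² = 0.0182
δS = √(10400) = 102
S = 2030.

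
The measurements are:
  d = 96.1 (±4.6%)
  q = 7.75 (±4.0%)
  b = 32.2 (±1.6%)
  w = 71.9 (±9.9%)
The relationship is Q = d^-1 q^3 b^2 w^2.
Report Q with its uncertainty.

Q is a product of powers, so relative uncertainties combine in quadrature:
  (-1·δd/d)² = (-1×0.0460)² = 0.00212;  (3·δq/q)² = (3×0.0400)² = 0.0144;  (2·δb/b)² = (2×0.0160)² = 0.00102;  (2·δw/w)² = (2×0.0990)² = 0.0392
δQ/Q = √(0.0567) = 0.238
Q = 2.6e+07, so δQ = 0.238 × 2.6e+07 = 6.18e+06.

(2.60 ± 0.618) × 10^7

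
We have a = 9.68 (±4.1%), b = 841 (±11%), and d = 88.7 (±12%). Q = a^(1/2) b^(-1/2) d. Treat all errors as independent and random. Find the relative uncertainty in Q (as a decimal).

0.134

Each factor contributes (exponent × relative error)² to (δQ/Q)²:
  (½·δa/a)² = (0.5×0.0410)² = 0.000420;  (−½·δb/b)² = (-0.5×0.110)² = 0.00302;  (1·δd/d)² = (1×0.120)² = 0.0144
δQ/Q = √(0.0178) = 0.134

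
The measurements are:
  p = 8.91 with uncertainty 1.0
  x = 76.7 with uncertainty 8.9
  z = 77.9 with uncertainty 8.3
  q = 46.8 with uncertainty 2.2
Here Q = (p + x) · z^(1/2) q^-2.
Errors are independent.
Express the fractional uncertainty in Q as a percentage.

Let u = p + x = 85.6. δu = √(δp² + δx²) = √(1.00 + 79.2) = 8.96, so δu/u = 0.105.
Q is then a monomial in u, z, q:
δQ/Q = √((δu/u)² + (½·δz/z)² + (-2·δq/q)²) = √(0.0109 + 0.00284 + 0.00884) = 0.150

15.0%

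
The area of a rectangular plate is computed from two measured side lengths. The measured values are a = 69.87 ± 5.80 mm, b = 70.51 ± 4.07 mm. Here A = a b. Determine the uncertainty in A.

Products/powers → add relative errors in quadrature, weighted by exponent:
  (1·δa/a)² = (1×0.0830)² = 0.00689;  (1·δb/b)² = (1×0.0577)² = 0.00333
δA/A = √(0.0102) = 0.101
A = 4927 mm^2, so δA = 0.101 × 4927 = 498 mm^2.

498 mm^2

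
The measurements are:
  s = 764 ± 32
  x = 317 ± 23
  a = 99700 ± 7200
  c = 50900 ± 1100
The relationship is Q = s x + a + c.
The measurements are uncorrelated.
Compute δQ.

21600

Let p = s·x = 2.42e+05. δp/p = √((1·δs/s)² + (1·δx/x)²) = √(0.00175 + 0.00526) = 0.0838, so δp = 20300.
Q = p + a + c: δQ = √(δp² + δa² + δc²) = √(4.12e+08 + 5.18e+07 + 1.21e+06) = 21600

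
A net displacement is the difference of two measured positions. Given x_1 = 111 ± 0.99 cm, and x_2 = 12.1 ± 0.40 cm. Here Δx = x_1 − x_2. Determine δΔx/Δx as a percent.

For a sum/difference, combine absolute errors in quadrature:
  (δx_1)² = 0.980;  (δx_2)² = 0.160
δΔx = √(1.14) = 1.07 cm
Δx = 98.9 cm, so δΔx/Δx = 1.07/98.9 = 0.0108.

1.08%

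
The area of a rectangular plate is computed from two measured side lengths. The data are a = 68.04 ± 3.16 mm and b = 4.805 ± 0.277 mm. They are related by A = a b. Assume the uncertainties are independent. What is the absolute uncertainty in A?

A is a product of powers, so relative uncertainties combine in quadrature:
  (1·δa/a)² = (1×0.0464)² = 0.00216;  (1·δb/b)² = (1×0.0576)² = 0.00332
δA/A = √(0.00548) = 0.0740
A = 326.9 mm^2, so δA = 0.0740 × 326.9 = 24.2 mm^2.

24.2 mm^2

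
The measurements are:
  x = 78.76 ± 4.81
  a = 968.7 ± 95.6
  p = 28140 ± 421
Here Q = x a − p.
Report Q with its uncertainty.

48150 ± 8860

Let w = x·a = 76290. δw/w = √((1·δx/x)² + (1·δa/a)²) = √(0.00373 + 0.00974) = 0.116, so δw = 8850.
Q = w − p: δQ = √(δw² + δp²) = √(7.84e+07 + 1.77e+05) = 8860
Q = 48150.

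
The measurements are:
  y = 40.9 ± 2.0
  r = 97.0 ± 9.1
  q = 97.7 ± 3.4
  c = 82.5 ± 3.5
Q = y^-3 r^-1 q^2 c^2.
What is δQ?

2.01

Q is a product of powers, so relative uncertainties combine in quadrature:
  (-3·δy/y)² = (-3×0.0489)² = 0.0215;  (-1·δr/r)² = (-1×0.0938)² = 0.00880;  (2·δq/q)² = (2×0.0348)² = 0.00484;  (2·δc/c)² = (2×0.0424)² = 0.00720
δQ/Q = √(0.0424) = 0.206
Q = 9.79, so δQ = 0.206 × 9.79 = 2.01.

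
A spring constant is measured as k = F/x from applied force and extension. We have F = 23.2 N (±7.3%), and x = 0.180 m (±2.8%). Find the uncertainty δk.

10.1 N/m

k is a product of powers, so relative uncertainties combine in quadrature:
  (1·δF/F)² = (1×0.0730)² = 0.00533;  (-1·δx/x)² = (-1×0.0280)² = 0.000784
δk/k = √(0.00611) = 0.0782
k = 129 N/m, so δk = 0.0782 × 129 = 10.1 N/m.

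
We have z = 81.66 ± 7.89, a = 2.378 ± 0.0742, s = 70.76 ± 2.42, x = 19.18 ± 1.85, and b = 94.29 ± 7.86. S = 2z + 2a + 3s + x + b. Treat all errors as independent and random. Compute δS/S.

0.0388

S is a linear combination, so absolute uncertainties add in quadrature:
  (2·δz)² = 249;  (2·δa)² = 0.0220;  (3·δs)² = 52.7;  (δx)² = 3.42;  (δb)² = 61.8
δS = √(367) = 19.2
S = 493.8, so δS/S = 19.2/493.8 = 0.0388.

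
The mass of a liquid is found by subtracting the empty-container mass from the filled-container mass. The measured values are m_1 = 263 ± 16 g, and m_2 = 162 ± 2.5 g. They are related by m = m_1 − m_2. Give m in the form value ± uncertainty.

101 ± 16.2 g

Each term contributes (cᵢ δxᵢ)² to (δm)²:
  (δm_1)² = 256;  (δm_2)² = 6.25
δm = √(262) = 16.2 g
m = 101 g.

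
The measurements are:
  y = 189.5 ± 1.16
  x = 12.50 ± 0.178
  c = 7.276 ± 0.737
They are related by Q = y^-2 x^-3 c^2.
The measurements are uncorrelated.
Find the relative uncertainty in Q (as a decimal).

Since Q is a product/quotient, work with relative uncertainties:
  (-2·δy/y)² = (-2×0.00612)² = 0.000150;  (-3·δx/x)² = (-3×0.0142)² = 0.00182;  (2·δc/c)² = (2×0.101)² = 0.0410
δQ/Q = √(0.0430) = 0.207

0.207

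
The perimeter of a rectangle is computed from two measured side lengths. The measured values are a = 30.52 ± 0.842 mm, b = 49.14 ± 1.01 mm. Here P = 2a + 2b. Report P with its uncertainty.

For a sum/difference, combine absolute errors in quadrature:
  (2·δa)² = 2.84;  (2·δb)² = 4.08
δP = √(6.92) = 2.63 mm
P = 159.3 mm.

159.3 ± 2.63 mm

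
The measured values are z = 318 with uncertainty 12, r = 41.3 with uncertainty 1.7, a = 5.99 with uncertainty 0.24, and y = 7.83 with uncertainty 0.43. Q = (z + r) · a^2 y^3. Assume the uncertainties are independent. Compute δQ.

Let u = z + r = 359. δu = √(δz² + δr²) = √(144 + 2.89) = 12.1, so δu/u = 0.0337.
Q is then a monomial in u, a, y:
δQ/Q = √((δu/u)² + (2·δa/a)² + (3·δy/y)²) = √(0.00114 + 0.00642 + 0.0271) = 0.186
Q = 6.19e+06, so δQ = 0.186 × 6.19e+06 = 1.15e+06.

1.15e+06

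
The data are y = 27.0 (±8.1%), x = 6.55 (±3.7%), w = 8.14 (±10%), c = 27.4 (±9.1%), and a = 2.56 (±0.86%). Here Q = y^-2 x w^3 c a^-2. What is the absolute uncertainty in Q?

7.20

Relative error in a monomial: (δQ/Q)² = Σ (nᵢ · δxᵢ/xᵢ)².
  (-2·δy/y)² = (-2×0.0810)² = 0.0262;  (1·δx/x)² = (1×0.0370)² = 0.00137;  (3·δw/w)² = (3×0.100)² = 0.0900;  (1·δc/c)² = (1×0.0910)² = 0.00828;  (-2·δa/a)² = (-2×0.00860)² = 0.000296
δQ/Q = √(0.126) = 0.355
Q = 20.3, so δQ = 0.355 × 20.3 = 7.20.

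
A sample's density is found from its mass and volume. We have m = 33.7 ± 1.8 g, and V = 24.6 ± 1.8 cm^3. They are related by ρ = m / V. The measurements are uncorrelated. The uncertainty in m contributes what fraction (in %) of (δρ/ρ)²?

34.8%

(δρ/ρ)² = (1·δm/m)² + (-1·δV/V)²
  m term: (1×0.0534)² = 0.00285
  V term: (-1×0.0732)² = 0.00535
Total = 0.00821. Share from m = 0.00285/0.00821 = 0.348.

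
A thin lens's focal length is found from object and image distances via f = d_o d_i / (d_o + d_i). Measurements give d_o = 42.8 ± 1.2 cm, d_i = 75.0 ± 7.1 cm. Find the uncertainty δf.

1.06 cm

∂f/∂d_o = (d_i/(d_o+d_i))² = 0.405;  ∂f/∂d_i = (d_o/(d_o+d_i))² = 0.132
δf = √((∂f/∂d_o · δd_o)² + (∂f/∂d_i · δd_i)²) = √(0.237 + 0.878) = 1.06 cm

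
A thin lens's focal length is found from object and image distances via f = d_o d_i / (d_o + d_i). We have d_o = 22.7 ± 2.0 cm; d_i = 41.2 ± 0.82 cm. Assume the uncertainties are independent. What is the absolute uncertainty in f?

0.838 cm

∂f/∂d_o = (d_i/(d_o+d_i))² = 0.416;  ∂f/∂d_i = (d_o/(d_o+d_i))² = 0.126
δf = √((∂f/∂d_o · δd_o)² + (∂f/∂d_i · δd_i)²) = √(0.691 + 0.0107) = 0.838 cm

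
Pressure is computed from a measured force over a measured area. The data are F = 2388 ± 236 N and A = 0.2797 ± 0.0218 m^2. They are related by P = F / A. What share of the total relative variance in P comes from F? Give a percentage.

61.7%

(δP/P)² = (1·δF/F)² + (-1·δA/A)²
  F term: (1×0.0988)² = 0.00977
  A term: (-1×0.0779)² = 0.00607
Total = 0.0158. Share from F = 0.00977/0.0158 = 0.617.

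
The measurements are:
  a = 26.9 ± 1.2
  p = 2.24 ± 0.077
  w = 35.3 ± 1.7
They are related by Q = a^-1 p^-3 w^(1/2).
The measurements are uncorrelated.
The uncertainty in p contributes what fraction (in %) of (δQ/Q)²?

(δQ/Q)² = (-1·δa/a)² + (-3·δp/p)² + (½·δw/w)²
  a term: (-1×0.0446)² = 0.00199
  p term: (-3×0.0344)² = 0.0106
  w term: (0.5×0.0482)² = 0.000580
Total = 0.0132. Share from p = 0.0106/0.0132 = 0.805.

80.5%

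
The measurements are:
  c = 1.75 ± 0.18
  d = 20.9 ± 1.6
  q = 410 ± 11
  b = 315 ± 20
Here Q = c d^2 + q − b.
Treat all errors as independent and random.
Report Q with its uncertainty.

859 ± 143

Let p = c·d^2 = 764. δp/p = √((1·δc/c)² + (2·δd/d)²) = √(0.0106 + 0.0234) = 0.184, so δp = 141.
Q = p + q − b: δQ = √(δp² + δq² + δb²) = √(19900 + 121 + 400) = 143
Q = 859.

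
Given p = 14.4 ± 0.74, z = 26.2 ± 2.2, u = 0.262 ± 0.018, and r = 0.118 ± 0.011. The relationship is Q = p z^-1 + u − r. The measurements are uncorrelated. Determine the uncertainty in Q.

0.0581

Let w = p·z^-1 = 0.550. δw/w = √((1·δp/p)² + (-1·δz/z)²) = √(0.00264 + 0.00705) = 0.0984, so δw = 0.0541.
Q = w + u − r: δQ = √(δw² + δu² + δr²) = √(0.00293 + 0.000324 + 0.000121) = 0.0581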